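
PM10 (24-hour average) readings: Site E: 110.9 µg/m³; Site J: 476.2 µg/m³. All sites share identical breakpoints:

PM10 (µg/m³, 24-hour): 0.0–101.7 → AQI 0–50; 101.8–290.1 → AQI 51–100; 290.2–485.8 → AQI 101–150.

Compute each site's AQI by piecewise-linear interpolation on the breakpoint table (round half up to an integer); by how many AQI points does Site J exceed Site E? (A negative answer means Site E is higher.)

Site E: 110.9 lies in 101.8–290.1, so I_lo=51, I_hi=100, C_lo=101.8, C_hi=290.1.
(100−51)/(290.1−101.8) × (110.9−101.8) + 51 = 49/188.3 × 9.1 + 51 ≈ 53.37 → 53.
Site J: 476.2 ∈ [290.2, 485.8] ↔ index [101, 150].
101 + (476.2−290.2)·(150−101)/(485.8−290.2) = 101 + 186.0·49/195.6 ≈ 147.60, so AQI = 148.
AQIs: Site E=53, Site J=148. Site J (148) − Site E (53) = 95.

95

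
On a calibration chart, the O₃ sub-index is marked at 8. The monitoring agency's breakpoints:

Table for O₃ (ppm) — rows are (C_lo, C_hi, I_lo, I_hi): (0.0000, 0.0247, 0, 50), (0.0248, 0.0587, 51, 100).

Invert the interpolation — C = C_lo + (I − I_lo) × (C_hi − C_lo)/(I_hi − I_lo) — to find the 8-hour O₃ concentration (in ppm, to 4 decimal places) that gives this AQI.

AQI 8 lies in the 0–50 band, which corresponds to 0.0000–0.0247 ppm.
C = 0.0000 + (8−0)×(0.0247−0.0000)/(50−0) = 0.0000 + 8×0.0247/50 ≈ 0.003952 ppm → 0.0040 ppm to 4 dp.

0.0040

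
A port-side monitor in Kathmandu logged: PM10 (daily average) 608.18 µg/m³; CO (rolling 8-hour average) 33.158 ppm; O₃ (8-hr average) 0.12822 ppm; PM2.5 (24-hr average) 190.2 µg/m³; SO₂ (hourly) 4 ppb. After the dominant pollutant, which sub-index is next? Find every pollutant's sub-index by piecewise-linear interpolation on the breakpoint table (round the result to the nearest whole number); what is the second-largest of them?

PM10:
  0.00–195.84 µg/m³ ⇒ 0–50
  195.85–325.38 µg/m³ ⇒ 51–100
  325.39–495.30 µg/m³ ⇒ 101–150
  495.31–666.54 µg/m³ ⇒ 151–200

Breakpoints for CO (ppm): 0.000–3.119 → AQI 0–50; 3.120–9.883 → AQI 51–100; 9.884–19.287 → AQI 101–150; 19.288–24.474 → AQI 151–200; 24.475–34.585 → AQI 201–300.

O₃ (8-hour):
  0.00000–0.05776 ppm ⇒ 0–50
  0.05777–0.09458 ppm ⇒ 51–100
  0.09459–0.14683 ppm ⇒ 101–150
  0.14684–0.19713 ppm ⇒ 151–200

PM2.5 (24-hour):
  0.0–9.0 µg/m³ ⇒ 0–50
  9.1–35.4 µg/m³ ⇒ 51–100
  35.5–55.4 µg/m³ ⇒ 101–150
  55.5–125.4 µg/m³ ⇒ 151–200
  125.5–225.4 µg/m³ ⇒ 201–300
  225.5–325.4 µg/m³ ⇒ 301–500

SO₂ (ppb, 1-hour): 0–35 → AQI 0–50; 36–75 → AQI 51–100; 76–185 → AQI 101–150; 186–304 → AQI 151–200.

265

PM10: row 495.31–666.54 (AQI 151–200). (200−151)·(608.18−495.31)/(666.54−495.31) + 151 = 49·112.87/171.23 + 151 ≈ 183.30 → 183.
CO: row 24.475–34.585 (AQI 201–300). (300−201)·(33.158−24.475)/(34.585−24.475) + 201 = 99·8.683/10.110 + 201 ≈ 286.03 → 286.
O₃: 0.12822 lies in 0.09459–0.14683, so I_lo=101, I_hi=150, C_lo=0.09459, C_hi=0.14683.
(150−101)/(0.14683−0.09459) × (0.12822−0.09459) + 101 = 49/0.05224 × 0.03363 + 101 ≈ 132.54 → 133.
PM2.5: 190.2 ∈ [125.5, 225.4] ↔ index [201, 300].
201 + (190.2−125.5)·(300−201)/(225.4−125.5) = 201 + 64.7·99/99.9 ≈ 265.12, so AQI = 265.
SO₂ 4: bracket 0–35 → index 0–50; slope 50/35, offset 4.
AQI = 0 + 50/35·4 ≈ 5.71 ⇒ 6.
Sub-indices: PM10→183, CO→286, O₃→133, PM2.5→265, SO₂→6. Ranked high→low: 286, 265, 183, 133, 6. Second-highest sub-index = 265.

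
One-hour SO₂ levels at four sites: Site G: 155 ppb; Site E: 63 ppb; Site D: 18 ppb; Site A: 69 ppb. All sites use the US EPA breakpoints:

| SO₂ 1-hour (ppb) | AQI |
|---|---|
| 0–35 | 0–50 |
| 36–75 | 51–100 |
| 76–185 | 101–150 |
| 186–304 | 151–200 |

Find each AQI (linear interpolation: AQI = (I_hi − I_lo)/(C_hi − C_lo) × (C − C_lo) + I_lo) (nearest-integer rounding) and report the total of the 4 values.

Site G: 155 lies in 76–185, so I_lo=101, I_hi=150, C_lo=76, C_hi=185.
(150−101)/(185−76) × (155−76) + 101 = 49/109 × 79 + 101 ≈ 136.51 → 137.
Site E 63: bracket 36–75 → index 51–100; slope 49/39, offset 27.
AQI = 51 + 49/39·27 ≈ 84.92 ⇒ 85.
Site D: 18 lies in 0–35, so I_lo=0, I_hi=50, C_lo=0, C_hi=35.
(50−0)/(35−0) × (18−0) + 0 = 50/35 × 18 + 0 ≈ 25.71 → 26.
Site A: 69 lies in 36–75, so I_lo=51, I_hi=100, C_lo=36, C_hi=75.
(100−51)/(75−36) × (69−36) + 51 = 49/39 × 33 + 51 ≈ 92.46 → 92.
AQIs: Site G=137, Site E=85, Site D=26, Site A=92. Sum = 137 + 85 + 26 + 92 = 340.

340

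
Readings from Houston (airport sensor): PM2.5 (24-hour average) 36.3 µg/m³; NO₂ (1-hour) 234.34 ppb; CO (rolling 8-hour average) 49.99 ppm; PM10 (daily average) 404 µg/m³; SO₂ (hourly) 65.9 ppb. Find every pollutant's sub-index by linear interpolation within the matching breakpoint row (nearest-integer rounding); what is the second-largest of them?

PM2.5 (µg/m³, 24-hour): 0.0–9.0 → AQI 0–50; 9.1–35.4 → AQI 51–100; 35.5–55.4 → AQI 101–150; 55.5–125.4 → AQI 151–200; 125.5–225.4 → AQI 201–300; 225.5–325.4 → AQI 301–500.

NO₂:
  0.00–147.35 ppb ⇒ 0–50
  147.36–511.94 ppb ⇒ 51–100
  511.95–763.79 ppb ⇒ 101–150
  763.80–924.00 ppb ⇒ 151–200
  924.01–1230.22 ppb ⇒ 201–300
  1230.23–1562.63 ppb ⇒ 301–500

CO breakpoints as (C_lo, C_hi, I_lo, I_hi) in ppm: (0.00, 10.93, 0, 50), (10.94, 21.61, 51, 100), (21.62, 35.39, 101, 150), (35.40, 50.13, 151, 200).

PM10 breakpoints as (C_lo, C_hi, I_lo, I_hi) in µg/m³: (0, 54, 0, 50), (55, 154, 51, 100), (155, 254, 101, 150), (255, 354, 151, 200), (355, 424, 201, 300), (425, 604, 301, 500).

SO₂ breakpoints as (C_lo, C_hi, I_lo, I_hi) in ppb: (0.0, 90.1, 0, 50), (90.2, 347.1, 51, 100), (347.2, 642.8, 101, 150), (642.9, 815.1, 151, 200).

200

PM2.5: 36.3 ∈ [35.5, 55.4] ↔ index [101, 150].
101 + (36.3−35.5)·(150−101)/(55.4−35.5) = 101 + 0.8·49/19.9 ≈ 102.97, so AQI = 103.
NO₂: row 147.36–511.94 (AQI 51–100). (100−51)·(234.34−147.36)/(511.94−147.36) + 51 = 49·86.98/364.58 + 51 ≈ 62.69 → 63.
CO: 49.99 lies in 35.40–50.13, so I_lo=151, I_hi=200, C_lo=35.40, C_hi=50.13.
(200−151)/(50.13−35.40) × (49.99−35.40) + 151 = 49/14.73 × 14.59 + 151 ≈ 199.53 → 200.
PM10: row 355–424 (AQI 201–300). (300−201)·(404−355)/(424−355) + 201 = 99·49/69 + 201 ≈ 271.30 → 271.
SO₂ 65.9: bracket 0.0–90.1 → index 0–50; slope 50/90.1, offset 65.9.
AQI = 0 + 50/90.1·65.9 ≈ 36.57 ⇒ 37.
Sub-indices: PM2.5→103, NO₂→63, CO→200, PM10→271, SO₂→37. Ranked high→low: 271, 200, 103, 63, 37. Second-highest sub-index = 200.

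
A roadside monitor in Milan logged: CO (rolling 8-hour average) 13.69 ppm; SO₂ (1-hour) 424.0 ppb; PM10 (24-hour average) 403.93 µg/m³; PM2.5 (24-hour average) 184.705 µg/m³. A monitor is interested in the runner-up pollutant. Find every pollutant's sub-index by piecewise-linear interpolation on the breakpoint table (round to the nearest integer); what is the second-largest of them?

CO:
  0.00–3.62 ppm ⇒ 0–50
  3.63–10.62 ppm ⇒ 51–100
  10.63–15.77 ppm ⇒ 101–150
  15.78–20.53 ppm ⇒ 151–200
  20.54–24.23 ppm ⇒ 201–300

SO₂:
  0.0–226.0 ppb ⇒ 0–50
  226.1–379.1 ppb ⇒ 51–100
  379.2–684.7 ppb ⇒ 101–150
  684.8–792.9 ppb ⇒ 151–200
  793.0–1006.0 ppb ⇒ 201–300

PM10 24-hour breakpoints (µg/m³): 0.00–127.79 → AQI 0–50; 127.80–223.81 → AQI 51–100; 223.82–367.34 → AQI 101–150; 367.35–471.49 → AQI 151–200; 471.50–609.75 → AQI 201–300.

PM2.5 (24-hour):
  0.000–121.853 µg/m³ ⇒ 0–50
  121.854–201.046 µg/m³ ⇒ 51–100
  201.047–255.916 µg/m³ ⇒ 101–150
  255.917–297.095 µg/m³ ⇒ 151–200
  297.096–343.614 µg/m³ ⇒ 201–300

130

CO: row 10.63–15.77 (AQI 101–150). (150−101)·(13.69−10.63)/(15.77−10.63) + 101 = 49·3.06/5.14 + 101 ≈ 130.17 → 130.
SO₂: 424.0 lies in 379.2–684.7, so I_lo=101, I_hi=150, C_lo=379.2, C_hi=684.7.
(150−101)/(684.7−379.2) × (424.0−379.2) + 101 = 49/305.5 × 44.8 + 101 ≈ 108.19 → 108.
PM10 403.93: bracket 367.35–471.49 → index 151–200; slope 49/104.14, offset 36.58.
AQI = 151 + 49/104.14·36.58 ≈ 168.21 ⇒ 168.
PM2.5: row 121.854–201.046 (AQI 51–100). (100−51)·(184.705−121.854)/(201.046−121.854) + 51 = 49·62.851/79.192 + 51 ≈ 89.89 → 90.
Sub-indices: CO→130, SO₂→108, PM10→168, PM2.5→90. Ranked high→low: 168, 130, 108, 90. Second-highest sub-index = 130.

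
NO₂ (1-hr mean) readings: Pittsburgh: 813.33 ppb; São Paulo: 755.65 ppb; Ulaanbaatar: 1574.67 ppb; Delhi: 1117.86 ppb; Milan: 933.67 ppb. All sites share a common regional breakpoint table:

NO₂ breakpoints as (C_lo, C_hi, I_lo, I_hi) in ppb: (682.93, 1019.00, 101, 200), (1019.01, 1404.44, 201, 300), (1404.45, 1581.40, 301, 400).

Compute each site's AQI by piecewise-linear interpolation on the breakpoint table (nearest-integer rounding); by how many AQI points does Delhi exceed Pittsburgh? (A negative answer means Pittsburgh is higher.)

87

Pittsburgh 813.33: bracket 682.93–1019.00 → index 101–200; slope 99/336.07, offset 130.40.
AQI = 101 + 99/336.07·130.40 ≈ 139.41 ⇒ 139.
São Paulo 755.65: bracket 682.93–1019.00 → index 101–200; slope 99/336.07, offset 72.72.
AQI = 101 + 99/336.07·72.72 ≈ 122.42 ⇒ 122.
Ulaanbaatar 1574.67: bracket 1404.45–1581.40 → index 301–400; slope 99/176.95, offset 170.22.
AQI = 301 + 99/176.95·170.22 ≈ 396.23 ⇒ 396.
Delhi 1117.86: bracket 1019.01–1404.44 → index 201–300; slope 99/385.43, offset 98.85.
AQI = 201 + 99/385.43·98.85 ≈ 226.39 ⇒ 226.
Milan: 933.67 ∈ [682.93, 1019.00] ↔ index [101, 200].
101 + (933.67−682.93)·(200−101)/(1019.00−682.93) = 101 + 250.74·99/336.07 ≈ 174.86, so AQI = 175.
AQIs: Pittsburgh=139, São Paulo=122, Ulaanbaatar=396, Delhi=226, Milan=175. Delhi (226) − Pittsburgh (139) = 87.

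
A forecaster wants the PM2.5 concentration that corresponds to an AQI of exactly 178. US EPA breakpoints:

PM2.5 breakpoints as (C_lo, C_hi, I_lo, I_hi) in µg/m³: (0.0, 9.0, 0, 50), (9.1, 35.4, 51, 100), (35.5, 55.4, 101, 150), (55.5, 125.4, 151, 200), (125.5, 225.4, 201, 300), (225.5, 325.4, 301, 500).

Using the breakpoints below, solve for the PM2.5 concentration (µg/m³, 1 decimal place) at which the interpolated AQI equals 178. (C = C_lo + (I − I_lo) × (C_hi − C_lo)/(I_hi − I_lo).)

94.0

AQI 178 lies in the 151–200 band, which corresponds to 55.5–125.4 µg/m³.
C = 55.5 + (178−151)×(125.4−55.5)/(200−151) = 55.5 + 27×69.9/49 ≈ 94.016 µg/m³ → 94.0 µg/m³ to 1 dp.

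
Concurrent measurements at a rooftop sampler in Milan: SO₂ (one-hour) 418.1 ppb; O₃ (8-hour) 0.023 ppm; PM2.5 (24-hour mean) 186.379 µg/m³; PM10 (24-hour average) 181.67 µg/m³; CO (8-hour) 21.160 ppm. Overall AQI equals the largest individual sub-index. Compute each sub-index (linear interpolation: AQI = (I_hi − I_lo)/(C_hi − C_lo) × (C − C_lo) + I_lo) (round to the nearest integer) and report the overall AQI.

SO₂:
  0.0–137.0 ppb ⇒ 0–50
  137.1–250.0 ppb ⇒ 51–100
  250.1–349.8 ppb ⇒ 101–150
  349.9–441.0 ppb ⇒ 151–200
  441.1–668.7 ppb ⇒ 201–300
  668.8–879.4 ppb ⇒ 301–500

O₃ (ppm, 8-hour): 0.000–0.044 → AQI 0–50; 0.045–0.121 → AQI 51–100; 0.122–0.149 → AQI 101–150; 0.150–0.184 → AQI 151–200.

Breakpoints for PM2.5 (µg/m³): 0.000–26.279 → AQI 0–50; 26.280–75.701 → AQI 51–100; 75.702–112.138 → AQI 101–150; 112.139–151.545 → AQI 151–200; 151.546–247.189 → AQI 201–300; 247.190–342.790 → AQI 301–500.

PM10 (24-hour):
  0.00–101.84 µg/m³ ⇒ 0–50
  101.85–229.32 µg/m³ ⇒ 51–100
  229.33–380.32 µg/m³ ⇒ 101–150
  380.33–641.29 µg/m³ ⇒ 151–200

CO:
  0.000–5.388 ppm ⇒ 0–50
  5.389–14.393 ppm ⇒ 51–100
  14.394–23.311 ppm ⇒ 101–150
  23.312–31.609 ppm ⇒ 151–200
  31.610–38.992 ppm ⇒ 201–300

237

SO₂ 418.1: bracket 349.9–441.0 → index 151–200; slope 49/91.1, offset 68.2.
AQI = 151 + 49/91.1·68.2 ≈ 187.68 ⇒ 188.
O₃: 0.023 ∈ [0.000, 0.044] ↔ index [0, 50].
0 + (0.023−0.000)·(50−0)/(0.044−0.000) = 0 + 0.023·50/0.044 ≈ 26.14, so AQI = 26.
PM2.5: row 151.546–247.189 (AQI 201–300). (300−201)·(186.379−151.546)/(247.189−151.546) + 201 = 99·34.833/95.643 + 201 ≈ 237.06 → 237.
PM10 181.67: bracket 101.85–229.32 → index 51–100; slope 49/127.47, offset 79.82.
AQI = 51 + 49/127.47·79.82 ≈ 81.68 ⇒ 82.
CO: 21.160 ∈ [14.394, 23.311] ↔ index [101, 150].
101 + (21.160−14.394)·(150−101)/(23.311−14.394) = 101 + 6.766·49/8.917 ≈ 138.18, so AQI = 138.
Sub-indices: SO₂→188, O₃→26, PM2.5→237, PM10→82, CO→138. Overall AQI = max = 237; dominant pollutant is PM2.5.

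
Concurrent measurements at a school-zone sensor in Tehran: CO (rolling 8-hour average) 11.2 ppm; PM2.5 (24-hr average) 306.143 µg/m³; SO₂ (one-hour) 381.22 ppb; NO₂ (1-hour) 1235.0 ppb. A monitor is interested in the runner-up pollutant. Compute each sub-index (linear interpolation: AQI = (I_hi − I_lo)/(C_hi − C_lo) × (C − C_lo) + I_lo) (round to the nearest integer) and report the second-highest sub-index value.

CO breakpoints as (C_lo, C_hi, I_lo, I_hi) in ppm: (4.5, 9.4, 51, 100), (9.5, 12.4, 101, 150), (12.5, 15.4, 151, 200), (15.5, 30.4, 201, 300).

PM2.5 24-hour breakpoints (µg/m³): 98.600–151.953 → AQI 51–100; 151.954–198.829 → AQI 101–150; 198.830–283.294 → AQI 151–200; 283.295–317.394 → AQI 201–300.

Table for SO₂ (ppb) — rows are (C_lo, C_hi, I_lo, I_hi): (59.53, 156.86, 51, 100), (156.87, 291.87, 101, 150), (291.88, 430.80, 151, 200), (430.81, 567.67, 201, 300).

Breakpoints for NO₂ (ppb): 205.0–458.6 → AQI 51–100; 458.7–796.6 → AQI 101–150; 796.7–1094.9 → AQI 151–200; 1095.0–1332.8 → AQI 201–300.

259

CO: 11.2 ∈ [9.5, 12.4] ↔ index [101, 150].
101 + (11.2−9.5)·(150−101)/(12.4−9.5) = 101 + 1.7·49/2.9 ≈ 129.72, so AQI = 130.
PM2.5: 306.143 lies in 283.295–317.394, so I_lo=201, I_hi=300, C_lo=283.295, C_hi=317.394.
(300−201)/(317.394−283.295) × (306.143−283.295) + 201 = 99/34.099 × 22.848 + 201 ≈ 267.33 → 267.
SO₂ 381.22: bracket 291.88–430.80 → index 151–200; slope 49/138.92, offset 89.34.
AQI = 151 + 49/138.92·89.34 ≈ 182.51 ⇒ 183.
NO₂: 1235.0 ∈ [1095.0, 1332.8] ↔ index [201, 300].
201 + (1235.0−1095.0)·(300−201)/(1332.8−1095.0) = 201 + 140.0·99/237.8 ≈ 259.28, so AQI = 259.
Sub-indices: CO→130, PM2.5→267, SO₂→183, NO₂→259. Ranked high→low: 267, 259, 183, 130. Second-highest sub-index = 259.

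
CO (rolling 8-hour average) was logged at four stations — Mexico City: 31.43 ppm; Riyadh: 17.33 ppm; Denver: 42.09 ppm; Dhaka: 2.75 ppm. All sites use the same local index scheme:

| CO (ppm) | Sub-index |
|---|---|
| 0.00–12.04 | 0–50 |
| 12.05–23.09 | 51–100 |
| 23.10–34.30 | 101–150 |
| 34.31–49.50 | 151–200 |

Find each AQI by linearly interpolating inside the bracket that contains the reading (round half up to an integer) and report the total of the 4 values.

Mexico City 31.43: bracket 23.10–34.30 → index 101–150; slope 49/11.20, offset 8.33.
AQI = 101 + 49/11.20·8.33 ≈ 137.44 ⇒ 137.
Riyadh 17.33: bracket 12.05–23.09 → index 51–100; slope 49/11.04, offset 5.28.
AQI = 51 + 49/11.04·5.28 ≈ 74.43 ⇒ 74.
Denver 42.09: bracket 34.31–49.50 → index 151–200; slope 49/15.19, offset 7.78.
AQI = 151 + 49/15.19·7.78 ≈ 176.10 ⇒ 176.
Dhaka: 2.75 ∈ [0.00, 12.04] ↔ index [0, 50].
0 + (2.75−0.00)·(50−0)/(12.04−0.00) = 0 + 2.75·50/12.04 ≈ 11.42, so AQI = 11.
AQIs: Mexico City=137, Riyadh=74, Denver=176, Dhaka=11. Sum = 137 + 74 + 176 + 11 = 398.

398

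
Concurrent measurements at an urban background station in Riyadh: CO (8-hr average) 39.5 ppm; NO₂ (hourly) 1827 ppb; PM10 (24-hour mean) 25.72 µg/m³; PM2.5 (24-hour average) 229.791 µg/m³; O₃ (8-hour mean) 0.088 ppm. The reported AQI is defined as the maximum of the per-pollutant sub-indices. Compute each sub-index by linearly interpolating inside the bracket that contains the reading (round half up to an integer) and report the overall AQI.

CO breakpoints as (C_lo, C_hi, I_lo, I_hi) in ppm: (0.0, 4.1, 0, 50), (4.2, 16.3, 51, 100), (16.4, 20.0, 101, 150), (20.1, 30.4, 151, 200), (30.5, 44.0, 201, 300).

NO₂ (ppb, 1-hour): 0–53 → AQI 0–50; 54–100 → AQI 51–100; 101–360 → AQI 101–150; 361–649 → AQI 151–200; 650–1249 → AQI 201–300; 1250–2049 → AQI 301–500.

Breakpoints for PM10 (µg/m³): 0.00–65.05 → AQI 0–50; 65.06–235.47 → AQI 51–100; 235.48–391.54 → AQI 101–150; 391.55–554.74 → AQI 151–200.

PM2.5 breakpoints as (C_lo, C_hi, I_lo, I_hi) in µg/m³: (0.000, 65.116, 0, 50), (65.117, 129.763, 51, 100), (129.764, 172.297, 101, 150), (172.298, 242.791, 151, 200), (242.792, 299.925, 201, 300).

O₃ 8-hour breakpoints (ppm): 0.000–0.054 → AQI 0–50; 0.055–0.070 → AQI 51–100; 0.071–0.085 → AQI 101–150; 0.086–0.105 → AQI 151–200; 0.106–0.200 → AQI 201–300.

445

CO: 39.5 lies in 30.5–44.0, so I_lo=201, I_hi=300, C_lo=30.5, C_hi=44.0.
(300−201)/(44.0−30.5) × (39.5−30.5) + 201 = 99/13.5 × 9.0 + 201 ≈ 267.00 → 267.
NO₂ 1827: bracket 1250–2049 → index 301–500; slope 199/799, offset 577.
AQI = 301 + 199/799·577 ≈ 444.71 ⇒ 445.
PM10: 25.72 ∈ [0.00, 65.05] ↔ index [0, 50].
0 + (25.72−0.00)·(50−0)/(65.05−0.00) = 0 + 25.72·50/65.05 ≈ 19.77, so AQI = 20.
PM2.5 229.791: bracket 172.298–242.791 → index 151–200; slope 49/70.493, offset 57.493.
AQI = 151 + 49/70.493·57.493 ≈ 190.96 ⇒ 191.
O₃: 0.088 lies in 0.086–0.105, so I_lo=151, I_hi=200, C_lo=0.086, C_hi=0.105.
(200−151)/(0.105−0.086) × (0.088−0.086) + 151 = 49/0.019 × 0.002 + 151 ≈ 156.16 → 156.
Sub-indices: CO→267, NO₂→445, PM10→20, PM2.5→191, O₃→156. Overall AQI = max = 445; dominant pollutant is NO₂.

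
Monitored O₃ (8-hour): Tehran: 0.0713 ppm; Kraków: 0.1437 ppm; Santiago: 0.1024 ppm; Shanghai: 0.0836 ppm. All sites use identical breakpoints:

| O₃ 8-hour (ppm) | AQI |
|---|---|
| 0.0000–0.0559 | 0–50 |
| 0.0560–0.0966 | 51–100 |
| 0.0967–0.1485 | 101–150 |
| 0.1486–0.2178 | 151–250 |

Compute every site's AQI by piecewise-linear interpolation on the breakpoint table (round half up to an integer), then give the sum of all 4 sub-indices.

Tehran: 0.0713 ∈ [0.0560, 0.0966] ↔ index [51, 100].
51 + (0.0713−0.0560)·(100−51)/(0.0966−0.0560) = 51 + 0.0153·49/0.0406 ≈ 69.47, so AQI = 69.
Kraków: 0.1437 ∈ [0.0967, 0.1485] ↔ index [101, 150].
101 + (0.1437−0.0967)·(150−101)/(0.1485−0.0967) = 101 + 0.0470·49/0.0518 ≈ 145.46, so AQI = 145.
Santiago: row 0.0967–0.1485 (AQI 101–150). (150−101)·(0.1024−0.0967)/(0.1485−0.0967) + 101 = 49·0.0057/0.0518 + 101 ≈ 106.39 → 106.
Shanghai: row 0.0560–0.0966 (AQI 51–100). (100−51)·(0.0836−0.0560)/(0.0966−0.0560) + 51 = 49·0.0276/0.0406 + 51 ≈ 84.31 → 84.
AQIs: Tehran=69, Kraków=145, Santiago=106, Shanghai=84. Sum = 69 + 145 + 106 + 84 = 404.

404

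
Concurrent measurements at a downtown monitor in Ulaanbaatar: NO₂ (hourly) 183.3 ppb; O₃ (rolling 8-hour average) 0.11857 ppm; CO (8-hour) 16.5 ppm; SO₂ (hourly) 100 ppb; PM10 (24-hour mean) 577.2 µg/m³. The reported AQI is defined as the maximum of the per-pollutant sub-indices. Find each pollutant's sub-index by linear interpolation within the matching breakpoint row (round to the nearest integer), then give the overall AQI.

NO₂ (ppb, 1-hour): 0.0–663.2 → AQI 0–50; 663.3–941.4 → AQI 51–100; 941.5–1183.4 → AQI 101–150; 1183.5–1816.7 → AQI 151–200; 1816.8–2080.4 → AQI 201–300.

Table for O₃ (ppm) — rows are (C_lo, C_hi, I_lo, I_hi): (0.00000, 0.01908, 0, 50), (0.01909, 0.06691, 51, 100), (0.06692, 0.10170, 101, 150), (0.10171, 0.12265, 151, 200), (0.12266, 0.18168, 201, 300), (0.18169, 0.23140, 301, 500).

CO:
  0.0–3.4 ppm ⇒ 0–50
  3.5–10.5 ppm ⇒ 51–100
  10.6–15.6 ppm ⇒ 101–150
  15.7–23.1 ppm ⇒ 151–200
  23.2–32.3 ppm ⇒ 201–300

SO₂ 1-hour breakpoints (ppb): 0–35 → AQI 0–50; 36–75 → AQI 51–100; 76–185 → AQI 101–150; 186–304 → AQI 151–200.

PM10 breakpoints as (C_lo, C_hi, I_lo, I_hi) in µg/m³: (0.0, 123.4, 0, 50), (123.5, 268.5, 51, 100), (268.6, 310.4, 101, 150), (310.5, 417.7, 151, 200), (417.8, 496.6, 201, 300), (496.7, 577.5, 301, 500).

NO₂: 183.3 ∈ [0.0, 663.2] ↔ index [0, 50].
0 + (183.3−0.0)·(50−0)/(663.2−0.0) = 0 + 183.3·50/663.2 ≈ 13.82, so AQI = 14.
O₃ 0.11857: bracket 0.10171–0.12265 → index 151–200; slope 49/0.02094, offset 0.01686.
AQI = 151 + 49/0.02094·0.01686 ≈ 190.45 ⇒ 190.
CO: 16.5 ∈ [15.7, 23.1] ↔ index [151, 200].
151 + (16.5−15.7)·(200−151)/(23.1−15.7) = 151 + 0.8·49/7.4 ≈ 156.30, so AQI = 156.
SO₂ 100: bracket 76–185 → index 101–150; slope 49/109, offset 24.
AQI = 101 + 49/109·24 ≈ 111.79 ⇒ 112.
PM10 577.2: bracket 496.7–577.5 → index 301–500; slope 199/80.8, offset 80.5.
AQI = 301 + 199/80.8·80.5 ≈ 499.26 ⇒ 499.
Sub-indices: NO₂→14, O₃→190, CO→156, SO₂→112, PM10→499. Overall AQI = max = 499; dominant pollutant is PM10.

499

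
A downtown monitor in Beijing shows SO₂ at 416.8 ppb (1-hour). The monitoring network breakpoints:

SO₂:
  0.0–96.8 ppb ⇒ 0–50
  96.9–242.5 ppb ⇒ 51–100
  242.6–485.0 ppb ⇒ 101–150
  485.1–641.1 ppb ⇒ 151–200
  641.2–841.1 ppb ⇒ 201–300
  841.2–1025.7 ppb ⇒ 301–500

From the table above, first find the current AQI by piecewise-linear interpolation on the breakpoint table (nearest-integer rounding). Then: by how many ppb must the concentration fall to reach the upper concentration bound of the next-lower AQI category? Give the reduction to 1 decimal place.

174.3

SO₂ 416.8: bracket 242.6–485.0 → index 101–150; slope 49/242.4, offset 174.2.
AQI = 101 + 49/242.4·174.2 ≈ 136.21 ⇒ 136.
Current AQI 136 is in the Unhealthy for Sensitive Groups range (101–150). The next-lower category tops out at AQI 100, whose upper concentration bound is 242.5 ppb.
Reduction needed = 416.8 − 242.5 = 174.3 ppb.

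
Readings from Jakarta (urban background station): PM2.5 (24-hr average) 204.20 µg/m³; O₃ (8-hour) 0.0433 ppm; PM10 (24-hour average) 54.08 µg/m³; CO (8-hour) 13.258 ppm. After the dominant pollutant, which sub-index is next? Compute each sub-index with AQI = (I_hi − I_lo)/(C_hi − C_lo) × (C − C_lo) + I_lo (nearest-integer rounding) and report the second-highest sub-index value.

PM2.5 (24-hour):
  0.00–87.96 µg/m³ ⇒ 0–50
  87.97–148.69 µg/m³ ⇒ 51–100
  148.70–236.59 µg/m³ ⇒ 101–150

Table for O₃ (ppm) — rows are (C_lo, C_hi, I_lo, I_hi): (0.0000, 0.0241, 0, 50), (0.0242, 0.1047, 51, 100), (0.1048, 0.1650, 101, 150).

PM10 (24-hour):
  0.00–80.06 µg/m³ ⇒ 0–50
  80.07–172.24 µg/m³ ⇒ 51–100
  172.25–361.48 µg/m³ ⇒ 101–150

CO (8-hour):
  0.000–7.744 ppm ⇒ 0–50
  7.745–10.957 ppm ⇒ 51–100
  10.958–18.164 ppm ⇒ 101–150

117

PM2.5: row 148.70–236.59 (AQI 101–150). (150−101)·(204.20−148.70)/(236.59−148.70) + 101 = 49·55.50/87.89 + 101 ≈ 131.94 → 132.
O₃ 0.0433: bracket 0.0242–0.1047 → index 51–100; slope 49/0.0805, offset 0.0191.
AQI = 51 + 49/0.0805·0.0191 ≈ 62.63 ⇒ 63.
PM10: 54.08 lies in 0.00–80.06, so I_lo=0, I_hi=50, C_lo=0.00, C_hi=80.06.
(50−0)/(80.06−0.00) × (54.08−0.00) + 0 = 50/80.06 × 54.08 + 0 ≈ 33.77 → 34.
CO 13.258: bracket 10.958–18.164 → index 101–150; slope 49/7.206, offset 2.300.
AQI = 101 + 49/7.206·2.300 ≈ 116.64 ⇒ 117.
Sub-indices: PM2.5→132, O₃→63, PM10→34, CO→117. Ranked high→low: 132, 117, 63, 34. Second-highest sub-index = 117.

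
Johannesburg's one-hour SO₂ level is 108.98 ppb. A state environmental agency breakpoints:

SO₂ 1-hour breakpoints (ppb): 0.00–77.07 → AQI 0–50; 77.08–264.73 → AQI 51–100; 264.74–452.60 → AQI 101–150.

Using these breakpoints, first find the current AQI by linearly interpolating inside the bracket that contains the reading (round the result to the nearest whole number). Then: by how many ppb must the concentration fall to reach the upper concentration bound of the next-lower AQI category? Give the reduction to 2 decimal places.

31.91

SO₂: 108.98 lies in 77.08–264.73, so I_lo=51, I_hi=100, C_lo=77.08, C_hi=264.73.
(100−51)/(264.73−77.08) × (108.98−77.08) + 51 = 49/187.65 × 31.90 + 51 ≈ 59.33 → 59.
Current AQI 59 is in the Moderate range (51–100). The next-lower category tops out at AQI 50, whose upper concentration bound is 77.07 ppb.
Reduction needed = 108.98 − 77.07 = 31.91 ppb.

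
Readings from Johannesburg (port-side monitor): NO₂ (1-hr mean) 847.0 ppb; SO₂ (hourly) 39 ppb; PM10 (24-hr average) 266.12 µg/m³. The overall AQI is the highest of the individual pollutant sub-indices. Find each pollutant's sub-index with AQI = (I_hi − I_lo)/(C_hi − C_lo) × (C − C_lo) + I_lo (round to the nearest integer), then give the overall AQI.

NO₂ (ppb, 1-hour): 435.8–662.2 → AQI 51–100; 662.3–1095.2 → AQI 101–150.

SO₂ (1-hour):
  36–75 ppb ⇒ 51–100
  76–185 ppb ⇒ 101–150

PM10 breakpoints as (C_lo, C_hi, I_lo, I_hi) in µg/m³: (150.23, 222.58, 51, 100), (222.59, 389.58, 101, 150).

NO₂: 847.0 lies in 662.3–1095.2, so I_lo=101, I_hi=150, C_lo=662.3, C_hi=1095.2.
(150−101)/(1095.2−662.3) × (847.0−662.3) + 101 = 49/432.9 × 184.7 + 101 ≈ 121.91 → 122.
SO₂ 39: bracket 36–75 → index 51–100; slope 49/39, offset 3.
AQI = 51 + 49/39·3 ≈ 54.77 ⇒ 55.
PM10 266.12: bracket 222.59–389.58 → index 101–150; slope 49/166.99, offset 43.53.
AQI = 101 + 49/166.99·43.53 ≈ 113.77 ⇒ 114.
Sub-indices: NO₂→122, SO₂→55, PM10→114. Overall AQI = max = 122; dominant pollutant is NO₂.

122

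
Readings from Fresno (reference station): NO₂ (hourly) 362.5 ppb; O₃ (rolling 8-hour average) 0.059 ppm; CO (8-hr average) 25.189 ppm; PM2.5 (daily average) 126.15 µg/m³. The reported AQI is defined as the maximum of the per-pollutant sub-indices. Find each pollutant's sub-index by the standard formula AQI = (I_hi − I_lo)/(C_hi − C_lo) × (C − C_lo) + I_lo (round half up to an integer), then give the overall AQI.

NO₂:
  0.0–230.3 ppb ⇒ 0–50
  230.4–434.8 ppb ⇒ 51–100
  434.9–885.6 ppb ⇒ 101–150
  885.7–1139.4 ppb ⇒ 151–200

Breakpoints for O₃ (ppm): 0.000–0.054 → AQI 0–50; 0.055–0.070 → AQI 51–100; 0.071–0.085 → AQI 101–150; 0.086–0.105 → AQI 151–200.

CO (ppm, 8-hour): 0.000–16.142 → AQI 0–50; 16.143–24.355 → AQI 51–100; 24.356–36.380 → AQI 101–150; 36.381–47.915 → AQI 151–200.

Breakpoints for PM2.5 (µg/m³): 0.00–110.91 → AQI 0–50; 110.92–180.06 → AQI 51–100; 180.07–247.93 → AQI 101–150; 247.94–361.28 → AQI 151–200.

NO₂: 362.5 ∈ [230.4, 434.8] ↔ index [51, 100].
51 + (362.5−230.4)·(100−51)/(434.8−230.4) = 51 + 132.1·49/204.4 ≈ 82.67, so AQI = 83.
O₃: 0.059 lies in 0.055–0.070, so I_lo=51, I_hi=100, C_lo=0.055, C_hi=0.070.
(100−51)/(0.070−0.055) × (0.059−0.055) + 51 = 49/0.015 × 0.004 + 51 ≈ 64.07 → 64.
CO 25.189: bracket 24.356–36.380 → index 101–150; slope 49/12.024, offset 0.833.
AQI = 101 + 49/12.024·0.833 ≈ 104.39 ⇒ 104.
PM2.5: 126.15 lies in 110.92–180.06, so I_lo=51, I_hi=100, C_lo=110.92, C_hi=180.06.
(100−51)/(180.06−110.92) × (126.15−110.92) + 51 = 49/69.14 × 15.23 + 51 ≈ 61.79 → 62.
Sub-indices: NO₂→83, O₃→64, CO→104, PM2.5→62. Overall AQI = max = 104; dominant pollutant is CO.

104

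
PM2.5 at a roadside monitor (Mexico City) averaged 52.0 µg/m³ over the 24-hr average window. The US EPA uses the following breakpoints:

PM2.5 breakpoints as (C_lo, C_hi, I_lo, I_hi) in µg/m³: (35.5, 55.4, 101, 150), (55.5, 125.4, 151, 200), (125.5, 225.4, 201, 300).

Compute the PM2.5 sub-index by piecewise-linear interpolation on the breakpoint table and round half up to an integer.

PM2.5 52.0: bracket 35.5–55.4 → index 101–150; slope 49/19.9, offset 16.5.
AQI = 101 + 49/19.9·16.5 ≈ 141.63 ⇒ 142.

142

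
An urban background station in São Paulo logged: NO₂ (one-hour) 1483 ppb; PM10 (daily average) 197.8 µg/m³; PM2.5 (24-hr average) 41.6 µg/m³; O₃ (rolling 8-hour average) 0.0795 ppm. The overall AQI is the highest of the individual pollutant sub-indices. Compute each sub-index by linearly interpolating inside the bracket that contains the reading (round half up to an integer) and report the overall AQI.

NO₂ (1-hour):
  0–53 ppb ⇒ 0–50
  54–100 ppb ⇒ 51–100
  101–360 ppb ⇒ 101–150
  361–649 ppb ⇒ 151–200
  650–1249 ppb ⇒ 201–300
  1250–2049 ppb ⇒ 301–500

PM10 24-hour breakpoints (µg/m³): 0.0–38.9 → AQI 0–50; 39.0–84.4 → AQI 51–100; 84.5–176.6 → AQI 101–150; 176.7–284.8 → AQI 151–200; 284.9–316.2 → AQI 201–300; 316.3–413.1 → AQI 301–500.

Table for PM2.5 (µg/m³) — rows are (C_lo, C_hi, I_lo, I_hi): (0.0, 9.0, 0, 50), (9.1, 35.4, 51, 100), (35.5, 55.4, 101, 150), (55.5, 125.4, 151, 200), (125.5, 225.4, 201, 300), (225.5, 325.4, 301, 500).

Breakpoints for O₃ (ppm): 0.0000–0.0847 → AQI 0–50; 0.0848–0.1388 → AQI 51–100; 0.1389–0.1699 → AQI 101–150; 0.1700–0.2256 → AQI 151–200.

NO₂: 1483 lies in 1250–2049, so I_lo=301, I_hi=500, C_lo=1250, C_hi=2049.
(500−301)/(2049−1250) × (1483−1250) + 301 = 199/799 × 233 + 301 ≈ 359.03 → 359.
PM10 197.8: bracket 176.7–284.8 → index 151–200; slope 49/108.1, offset 21.1.
AQI = 151 + 49/108.1·21.1 ≈ 160.56 ⇒ 161.
PM2.5 41.6: bracket 35.5–55.4 → index 101–150; slope 49/19.9, offset 6.1.
AQI = 101 + 49/19.9·6.1 ≈ 116.02 ⇒ 116.
O₃ 0.0795: bracket 0.0000–0.0847 → index 0–50; slope 50/0.0847, offset 0.0795.
AQI = 0 + 50/0.0847·0.0795 ≈ 46.93 ⇒ 47.
Sub-indices: NO₂→359, PM10→161, PM2.5→116, O₃→47. Overall AQI = max = 359; dominant pollutant is NO₂.

359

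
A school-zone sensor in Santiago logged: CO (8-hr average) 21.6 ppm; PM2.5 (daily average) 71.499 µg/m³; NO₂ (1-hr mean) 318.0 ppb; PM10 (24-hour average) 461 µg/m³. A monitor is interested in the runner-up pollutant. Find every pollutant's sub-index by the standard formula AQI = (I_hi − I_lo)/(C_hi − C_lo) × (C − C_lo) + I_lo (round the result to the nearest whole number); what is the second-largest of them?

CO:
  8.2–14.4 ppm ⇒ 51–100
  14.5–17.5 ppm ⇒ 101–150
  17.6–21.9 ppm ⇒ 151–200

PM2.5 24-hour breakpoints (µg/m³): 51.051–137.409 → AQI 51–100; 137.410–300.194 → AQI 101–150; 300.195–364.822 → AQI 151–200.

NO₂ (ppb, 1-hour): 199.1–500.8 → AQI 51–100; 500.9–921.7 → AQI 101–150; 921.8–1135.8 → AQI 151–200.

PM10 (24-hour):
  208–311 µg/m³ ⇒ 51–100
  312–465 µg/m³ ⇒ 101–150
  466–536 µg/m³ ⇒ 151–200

CO: 21.6 ∈ [17.6, 21.9] ↔ index [151, 200].
151 + (21.6−17.6)·(200−151)/(21.9−17.6) = 151 + 4.0·49/4.3 ≈ 196.58, so AQI = 197.
PM2.5: 71.499 lies in 51.051–137.409, so I_lo=51, I_hi=100, C_lo=51.051, C_hi=137.409.
(100−51)/(137.409−51.051) × (71.499−51.051) + 51 = 49/86.358 × 20.448 + 51 ≈ 62.60 → 63.
NO₂: 318.0 lies in 199.1–500.8, so I_lo=51, I_hi=100, C_lo=199.1, C_hi=500.8.
(100−51)/(500.8−199.1) × (318.0−199.1) + 51 = 49/301.7 × 118.9 + 51 ≈ 70.31 → 70.
PM10: row 312–465 (AQI 101–150). (150−101)·(461−312)/(465−312) + 101 = 49·149/153 + 101 ≈ 148.72 → 149.
Sub-indices: CO→197, PM2.5→63, NO₂→70, PM10→149. Ranked high→low: 197, 149, 70, 63. Second-highest sub-index = 149.

149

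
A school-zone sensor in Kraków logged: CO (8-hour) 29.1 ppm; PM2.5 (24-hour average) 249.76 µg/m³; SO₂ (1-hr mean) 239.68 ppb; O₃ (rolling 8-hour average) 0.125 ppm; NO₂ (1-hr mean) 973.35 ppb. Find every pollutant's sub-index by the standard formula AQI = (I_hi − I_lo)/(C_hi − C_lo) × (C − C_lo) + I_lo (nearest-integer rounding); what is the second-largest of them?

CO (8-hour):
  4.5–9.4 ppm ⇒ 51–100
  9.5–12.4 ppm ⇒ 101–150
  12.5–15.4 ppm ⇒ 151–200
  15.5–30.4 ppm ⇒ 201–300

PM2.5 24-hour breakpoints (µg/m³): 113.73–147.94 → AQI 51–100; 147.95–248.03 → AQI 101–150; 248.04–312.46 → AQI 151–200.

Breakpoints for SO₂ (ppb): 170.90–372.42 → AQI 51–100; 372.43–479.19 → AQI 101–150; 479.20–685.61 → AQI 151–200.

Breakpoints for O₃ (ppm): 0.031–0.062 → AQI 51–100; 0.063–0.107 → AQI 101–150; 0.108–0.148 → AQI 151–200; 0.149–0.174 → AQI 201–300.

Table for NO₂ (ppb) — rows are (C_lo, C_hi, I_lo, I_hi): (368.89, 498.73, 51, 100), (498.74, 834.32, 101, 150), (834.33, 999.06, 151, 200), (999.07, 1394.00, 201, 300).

192

CO: 29.1 lies in 15.5–30.4, so I_lo=201, I_hi=300, C_lo=15.5, C_hi=30.4.
(300−201)/(30.4−15.5) × (29.1−15.5) + 201 = 99/14.9 × 13.6 + 201 ≈ 291.36 → 291.
PM2.5: row 248.04–312.46 (AQI 151–200). (200−151)·(249.76−248.04)/(312.46−248.04) + 151 = 49·1.72/64.42 + 151 ≈ 152.31 → 152.
SO₂: row 170.90–372.42 (AQI 51–100). (100−51)·(239.68−170.90)/(372.42−170.90) + 51 = 49·68.78/201.52 + 51 ≈ 67.72 → 68.
O₃ 0.125: bracket 0.108–0.148 → index 151–200; slope 49/0.040, offset 0.017.
AQI = 151 + 49/0.040·0.017 ≈ 171.83 ⇒ 172.
NO₂: 973.35 lies in 834.33–999.06, so I_lo=151, I_hi=200, C_lo=834.33, C_hi=999.06.
(200−151)/(999.06−834.33) × (973.35−834.33) + 151 = 49/164.73 × 139.02 + 151 ≈ 192.35 → 192.
Sub-indices: CO→291, PM2.5→152, SO₂→68, O₃→172, NO₂→192. Ranked high→low: 291, 192, 172, 152, 68. Second-highest sub-index = 192.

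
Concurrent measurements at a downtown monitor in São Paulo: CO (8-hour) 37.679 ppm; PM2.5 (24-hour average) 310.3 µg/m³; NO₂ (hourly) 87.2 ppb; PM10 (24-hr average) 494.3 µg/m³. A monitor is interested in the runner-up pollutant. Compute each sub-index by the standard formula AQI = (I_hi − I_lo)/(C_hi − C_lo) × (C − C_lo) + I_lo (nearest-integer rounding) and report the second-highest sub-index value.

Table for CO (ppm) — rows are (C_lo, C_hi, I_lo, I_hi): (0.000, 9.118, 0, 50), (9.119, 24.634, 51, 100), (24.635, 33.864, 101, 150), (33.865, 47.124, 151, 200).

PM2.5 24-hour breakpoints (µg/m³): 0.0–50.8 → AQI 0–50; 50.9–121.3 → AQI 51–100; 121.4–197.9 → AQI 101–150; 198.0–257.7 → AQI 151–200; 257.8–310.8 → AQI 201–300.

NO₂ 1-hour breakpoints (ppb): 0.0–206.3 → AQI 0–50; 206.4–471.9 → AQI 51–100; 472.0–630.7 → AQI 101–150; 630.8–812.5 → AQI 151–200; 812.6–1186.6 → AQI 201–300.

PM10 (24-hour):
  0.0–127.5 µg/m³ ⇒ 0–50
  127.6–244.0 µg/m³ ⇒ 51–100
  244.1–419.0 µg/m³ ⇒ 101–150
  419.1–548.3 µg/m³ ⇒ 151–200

180

CO: 37.679 lies in 33.865–47.124, so I_lo=151, I_hi=200, C_lo=33.865, C_hi=47.124.
(200−151)/(47.124−33.865) × (37.679−33.865) + 151 = 49/13.259 × 3.814 + 151 ≈ 165.10 → 165.
PM2.5 310.3: bracket 257.8–310.8 → index 201–300; slope 99/53.0, offset 52.5.
AQI = 201 + 99/53.0·52.5 ≈ 299.07 ⇒ 299.
NO₂: 87.2 lies in 0.0–206.3, so I_lo=0, I_hi=50, C_lo=0.0, C_hi=206.3.
(50−0)/(206.3−0.0) × (87.2−0.0) + 0 = 50/206.3 × 87.2 + 0 ≈ 21.13 → 21.
PM10: row 419.1–548.3 (AQI 151–200). (200−151)·(494.3−419.1)/(548.3−419.1) + 151 = 49·75.2/129.2 + 151 ≈ 179.52 → 180.
Sub-indices: CO→165, PM2.5→299, NO₂→21, PM10→180. Ranked high→low: 299, 180, 165, 21. Second-highest sub-index = 180.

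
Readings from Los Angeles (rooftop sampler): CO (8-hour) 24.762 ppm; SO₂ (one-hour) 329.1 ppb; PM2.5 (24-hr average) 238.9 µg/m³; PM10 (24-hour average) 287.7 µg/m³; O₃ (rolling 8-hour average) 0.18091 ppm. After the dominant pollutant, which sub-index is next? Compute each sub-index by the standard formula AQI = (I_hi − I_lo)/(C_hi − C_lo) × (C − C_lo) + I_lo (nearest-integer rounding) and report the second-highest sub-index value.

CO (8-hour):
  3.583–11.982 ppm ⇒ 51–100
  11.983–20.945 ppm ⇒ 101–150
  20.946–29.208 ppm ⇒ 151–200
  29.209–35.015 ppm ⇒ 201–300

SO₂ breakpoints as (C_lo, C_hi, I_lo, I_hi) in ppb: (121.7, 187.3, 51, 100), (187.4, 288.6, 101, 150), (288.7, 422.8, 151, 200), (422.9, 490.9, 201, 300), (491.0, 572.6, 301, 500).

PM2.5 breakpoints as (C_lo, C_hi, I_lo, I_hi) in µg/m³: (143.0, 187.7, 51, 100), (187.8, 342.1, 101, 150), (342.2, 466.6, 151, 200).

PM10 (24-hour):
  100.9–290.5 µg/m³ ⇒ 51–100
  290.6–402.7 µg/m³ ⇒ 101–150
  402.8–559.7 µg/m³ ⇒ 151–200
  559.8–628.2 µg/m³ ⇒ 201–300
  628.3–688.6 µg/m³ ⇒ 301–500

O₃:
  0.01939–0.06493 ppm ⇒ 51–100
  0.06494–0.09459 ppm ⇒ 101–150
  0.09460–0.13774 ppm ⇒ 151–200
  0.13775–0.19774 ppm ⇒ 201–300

CO: row 20.946–29.208 (AQI 151–200). (200−151)·(24.762−20.946)/(29.208−20.946) + 151 = 49·3.816/8.262 + 151 ≈ 173.63 → 174.
SO₂: row 288.7–422.8 (AQI 151–200). (200−151)·(329.1−288.7)/(422.8−288.7) + 151 = 49·40.4/134.1 + 151 ≈ 165.76 → 166.
PM2.5: 238.9 ∈ [187.8, 342.1] ↔ index [101, 150].
101 + (238.9−187.8)·(150−101)/(342.1−187.8) = 101 + 51.1·49/154.3 ≈ 117.23, so AQI = 117.
PM10 287.7: bracket 100.9–290.5 → index 51–100; slope 49/189.6, offset 186.8.
AQI = 51 + 49/189.6·186.8 ≈ 99.28 ⇒ 99.
O₃ 0.18091: bracket 0.13775–0.19774 → index 201–300; slope 99/0.05999, offset 0.04316.
AQI = 201 + 99/0.05999·0.04316 ≈ 272.23 ⇒ 272.
Sub-indices: CO→174, SO₂→166, PM2.5→117, PM10→99, O₃→272. Ranked high→low: 272, 174, 166, 117, 99. Second-highest sub-index = 174.

174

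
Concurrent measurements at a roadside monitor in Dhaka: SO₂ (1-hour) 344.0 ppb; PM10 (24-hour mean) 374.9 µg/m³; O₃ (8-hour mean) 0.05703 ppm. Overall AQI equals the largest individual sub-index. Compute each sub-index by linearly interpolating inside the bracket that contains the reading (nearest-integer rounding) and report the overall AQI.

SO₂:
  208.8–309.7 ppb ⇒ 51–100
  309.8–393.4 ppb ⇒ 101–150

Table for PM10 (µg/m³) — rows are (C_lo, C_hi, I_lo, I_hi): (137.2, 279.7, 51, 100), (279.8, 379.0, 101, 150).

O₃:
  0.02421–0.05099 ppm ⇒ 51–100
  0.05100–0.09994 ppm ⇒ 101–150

SO₂: 344.0 ∈ [309.8, 393.4] ↔ index [101, 150].
101 + (344.0−309.8)·(150−101)/(393.4−309.8) = 101 + 34.2·49/83.6 ≈ 121.05, so AQI = 121.
PM10: 374.9 lies in 279.8–379.0, so I_lo=101, I_hi=150, C_lo=279.8, C_hi=379.0.
(150−101)/(379.0−279.8) × (374.9−279.8) + 101 = 49/99.2 × 95.1 + 101 ≈ 147.97 → 148.
O₃: 0.05703 lies in 0.05100–0.09994, so I_lo=101, I_hi=150, C_lo=0.05100, C_hi=0.09994.
(150−101)/(0.09994−0.05100) × (0.05703−0.05100) + 101 = 49/0.04894 × 0.00603 + 101 ≈ 107.04 → 107.
Sub-indices: SO₂→121, PM10→148, O₃→107. Overall AQI = max = 148; dominant pollutant is PM10.

148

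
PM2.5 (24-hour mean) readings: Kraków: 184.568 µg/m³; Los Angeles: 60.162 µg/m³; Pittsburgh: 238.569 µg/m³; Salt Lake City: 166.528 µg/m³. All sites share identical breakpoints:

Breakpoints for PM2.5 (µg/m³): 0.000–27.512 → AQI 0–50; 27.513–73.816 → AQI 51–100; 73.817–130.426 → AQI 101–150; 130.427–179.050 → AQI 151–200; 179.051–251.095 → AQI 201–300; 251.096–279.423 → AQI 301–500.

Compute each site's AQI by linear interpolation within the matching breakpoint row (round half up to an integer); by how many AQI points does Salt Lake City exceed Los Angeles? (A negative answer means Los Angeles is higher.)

Kraków: 184.568 ∈ [179.051, 251.095] ↔ index [201, 300].
201 + (184.568−179.051)·(300−201)/(251.095−179.051) = 201 + 5.517·99/72.044 ≈ 208.58, so AQI = 209.
Los Angeles 60.162: bracket 27.513–73.816 → index 51–100; slope 49/46.303, offset 32.649.
AQI = 51 + 49/46.303·32.649 ≈ 85.55 ⇒ 86.
Pittsburgh: 238.569 lies in 179.051–251.095, so I_lo=201, I_hi=300, C_lo=179.051, C_hi=251.095.
(300−201)/(251.095−179.051) × (238.569−179.051) + 201 = 99/72.044 × 59.518 + 201 ≈ 282.79 → 283.
Salt Lake City: row 130.427–179.050 (AQI 151–200). (200−151)·(166.528−130.427)/(179.050−130.427) + 151 = 49·36.101/48.623 + 151 ≈ 187.38 → 187.
AQIs: Kraków=209, Los Angeles=86, Pittsburgh=283, Salt Lake City=187. Salt Lake City (187) − Los Angeles (86) = 101.

101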